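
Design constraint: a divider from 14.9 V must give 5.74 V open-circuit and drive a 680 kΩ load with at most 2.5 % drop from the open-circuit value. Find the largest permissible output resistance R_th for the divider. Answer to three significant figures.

R_th ≤ 17.4 kΩ

Loading drop = R_th/(R_th + R_L) ≤ 0.0250, so R_th ≤ R_L · ε/(1−ε) = 680 kΩ × 0.0250/0.9750 = 17.4 kΩ.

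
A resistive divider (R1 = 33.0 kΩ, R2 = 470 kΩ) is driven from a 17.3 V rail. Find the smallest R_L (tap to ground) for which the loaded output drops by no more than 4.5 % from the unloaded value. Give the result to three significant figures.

R_L(min) ≈ 654 kΩ

Output resistance R_th = R1‖R2 = (33.0 × 470)/503.0 = 30.83 kΩ.
The fractional drop is R_th/(R_th + R_L); requiring this ≤ 0.0450 gives R_L ≥ R_th(1/0.0450 − 1) = 30.83 × 21.22 = 654 kΩ.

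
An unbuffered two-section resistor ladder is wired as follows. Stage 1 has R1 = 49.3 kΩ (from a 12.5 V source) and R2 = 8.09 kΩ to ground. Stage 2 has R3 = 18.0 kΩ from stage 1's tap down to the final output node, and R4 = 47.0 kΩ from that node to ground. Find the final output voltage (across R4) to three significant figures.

V_out ≈ 1.15 V

Stage 2 presents R3+R4 = 65.00 kΩ as a load on stage 1's tap.
Stage 1's lower leg becomes R2‖(R3+R4) = 7.195 kΩ, so V_mid = 12.5 × 7.195/56.49 = 1.592 V.
Stage 2 is itself unloaded: V_out = V_mid × R4/(R3+R4) = 1.592 × 47.0/65.00 = 1.15 V.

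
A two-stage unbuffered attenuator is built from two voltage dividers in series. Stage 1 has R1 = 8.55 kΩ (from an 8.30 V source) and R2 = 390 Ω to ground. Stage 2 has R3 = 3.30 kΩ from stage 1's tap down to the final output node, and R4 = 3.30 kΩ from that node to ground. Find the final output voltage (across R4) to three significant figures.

V_out ≈ 0.171 V

Stage 2 presents R3+R4 = 6600 Ω as a load on stage 1's tap.
Stage 1's lower leg becomes R2‖(R3+R4) = 368.2 Ω, so V_mid = 8.30 × 368.2/8918 = 0.3427 V.
Stage 2 is itself unloaded: V_out = V_mid × R4/(R3+R4) = 0.3427 × 3300/6600 = 0.171 V.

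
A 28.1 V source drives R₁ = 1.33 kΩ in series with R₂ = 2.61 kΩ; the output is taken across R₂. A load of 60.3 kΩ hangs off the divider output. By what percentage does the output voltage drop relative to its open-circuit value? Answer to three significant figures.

1.44 %

The divider's output (Thévenin) resistance is R₁‖R₂ = 0.8810 kΩ.
Fractional drop under load = R_th/(R_th + R_L) = 0.8810 / (0.8810 + 60.3) = 0.01440.
So the output falls by 1.44 %.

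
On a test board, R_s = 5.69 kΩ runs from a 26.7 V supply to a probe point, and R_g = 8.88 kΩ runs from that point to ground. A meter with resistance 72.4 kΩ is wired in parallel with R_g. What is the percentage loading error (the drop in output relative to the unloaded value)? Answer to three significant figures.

The divider's output (Thévenin) resistance is R_s‖R_g = 3.468 kΩ.
Fractional drop under load = R_th/(R_th + R_L) = 3.468 / (3.468 + 72.4) = 0.04571.
So the output falls by 4.57 %.

4.57 %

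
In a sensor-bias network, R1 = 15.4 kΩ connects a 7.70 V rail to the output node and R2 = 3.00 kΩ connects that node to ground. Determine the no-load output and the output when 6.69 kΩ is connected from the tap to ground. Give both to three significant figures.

Open-circuit: V = 7.70 × 3.00/(15.4 + 3.00) = 1.26 V.
With the load, R2 becomes R2‖R_L = 2.071 kΩ, so V = 7.70 × 2.071/17.47 = 0.913 V.

Unloaded: 1.26 V; loaded: 0.913 V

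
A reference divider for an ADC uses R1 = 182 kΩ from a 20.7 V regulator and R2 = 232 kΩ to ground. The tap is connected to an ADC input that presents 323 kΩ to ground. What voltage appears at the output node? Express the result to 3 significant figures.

The load sits in parallel with R2: R2‖R_L = (232 × 323) / (232 + 323) = 135.0 kΩ.
V_out = 20.7 × 135.0 / (182 + 135.0) = 20.7 × 135.0/317.0 = 8.82 V.

V_out ≈ 8.82 V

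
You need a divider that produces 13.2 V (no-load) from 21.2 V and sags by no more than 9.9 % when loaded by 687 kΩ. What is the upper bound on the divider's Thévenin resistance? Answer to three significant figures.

R_th ≤ 75.5 kΩ

Loading drop = R_th/(R_th + R_L) ≤ 0.0990, so R_th ≤ R_L · ε/(1−ε) = 687 kΩ × 0.0990/0.9010 = 75.5 kΩ.
(Any R1, R2 with R2/(R1+R2) = 0.623 and R1‖R2 ≤ 75.5 kΩ will meet the spec.)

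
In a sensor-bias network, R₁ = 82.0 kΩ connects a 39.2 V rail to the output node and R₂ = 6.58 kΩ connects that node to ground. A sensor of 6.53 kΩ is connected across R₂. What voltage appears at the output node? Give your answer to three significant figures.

The load sits in parallel with R₂: R₂‖R_L = (6.58 × 6.53) / (6.58 + 6.53) = 3.277 kΩ.
V_out = 39.2 × 3.277 / (82.0 + 3.277) = 39.2 × 3.277/85.28 = 1.51 V.
(Unloaded it would have been 2.91 V.)

V_out ≈ 1.51 V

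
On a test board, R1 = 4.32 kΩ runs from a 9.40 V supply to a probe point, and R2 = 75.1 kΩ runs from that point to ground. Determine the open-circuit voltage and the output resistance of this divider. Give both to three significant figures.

V_th is the open-circuit tap voltage: 9.40 × 75.1/(4.32 + 75.1) = 8.89 V.
With the supply zeroed, R1 and R2 appear in parallel from the tap: R_th = R1‖R2 = (4.32 × 75.1)/79.42 = 4.09 kΩ.

V_th = 8.89 V, R_th = 4.09 kΩ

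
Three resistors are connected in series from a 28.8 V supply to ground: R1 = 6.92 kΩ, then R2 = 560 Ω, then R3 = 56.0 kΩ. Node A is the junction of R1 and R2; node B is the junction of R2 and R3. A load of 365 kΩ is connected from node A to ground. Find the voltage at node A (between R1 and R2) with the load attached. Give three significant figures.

V ≈ 25.2 V

Below node A the series string R2+R3 = 56560 Ω sits in parallel with the 365000 Ω load: 48970 Ω.
V_A = 28.8 × 48970/(6920 + 48970) = 25.2 V.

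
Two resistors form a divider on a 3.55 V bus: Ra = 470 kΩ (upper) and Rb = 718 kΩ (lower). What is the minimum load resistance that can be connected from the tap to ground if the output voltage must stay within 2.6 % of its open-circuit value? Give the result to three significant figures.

Output resistance R_th = Ra‖Rb = (470 × 718)/1188 = 284.1 kΩ.
The fractional drop is R_th/(R_th + R_L); requiring this ≤ 0.0260 gives R_L ≥ R_th(1/0.0260 − 1) = 284.1 × 37.46 = 10.6 MΩ.

R_L(min) ≈ 10.6 MΩ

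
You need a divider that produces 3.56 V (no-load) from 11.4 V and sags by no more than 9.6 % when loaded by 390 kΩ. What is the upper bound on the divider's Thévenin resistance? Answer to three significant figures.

Loading drop = R_th/(R_th + R_L) ≤ 0.0960, so R_th ≤ R_L · ε/(1−ε) = 390 kΩ × 0.0960/0.9040 = 41.4 kΩ.

R_th ≤ 41.4 kΩ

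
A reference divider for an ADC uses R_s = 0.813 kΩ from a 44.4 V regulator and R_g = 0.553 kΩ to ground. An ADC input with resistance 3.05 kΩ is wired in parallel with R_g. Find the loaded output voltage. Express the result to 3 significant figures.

V_out ≈ 16.2 V

The load sits in parallel with R_g: R_g‖R_L = (553 × 3050) / (553 + 3050) = 468.1 Ω.
V_out = 44.4 × 468.1 / (813 + 468.1) = 44.4 × 468.1/1281 = 16.2 V.
(Unloaded it would have been 18.0 V.)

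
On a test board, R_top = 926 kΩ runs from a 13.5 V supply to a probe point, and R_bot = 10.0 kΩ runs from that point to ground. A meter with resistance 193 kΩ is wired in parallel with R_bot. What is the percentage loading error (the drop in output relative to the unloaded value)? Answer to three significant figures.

4.88 %

The divider's output (Thévenin) resistance is R_top‖R_bot = 9.893 kΩ.
Fractional drop under load = R_th/(R_th + R_L) = 9.893 / (9.893 + 193) = 0.04876.
So the output falls by 4.88 %.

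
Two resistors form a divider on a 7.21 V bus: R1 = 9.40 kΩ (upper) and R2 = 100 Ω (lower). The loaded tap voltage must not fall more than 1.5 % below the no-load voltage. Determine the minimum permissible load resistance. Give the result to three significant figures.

R_L(min) ≈ 6.50 kΩ

Output resistance R_th = R1‖R2 = (9400 × 100)/9500 = 98.95 Ω.
The fractional drop is R_th/(R_th + R_L); requiring this ≤ 0.0150 gives R_L ≥ R_th(1/0.0150 − 1) = 98.95 × 65.67 = 6.50 kΩ.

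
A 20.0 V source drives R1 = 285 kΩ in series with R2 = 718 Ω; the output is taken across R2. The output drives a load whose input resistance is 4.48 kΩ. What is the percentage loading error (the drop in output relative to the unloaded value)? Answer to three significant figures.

13.8 %

Unloaded V = 20.0 × 718/285700 = 0.050259 V.
Loaded: R2‖R_L = 618.8 Ω, giving V = 20.0 × 618.8/285600 = 0.043332 V.
Drop = (0.050259 − 0.043332) / 0.050259 = 13.8 %.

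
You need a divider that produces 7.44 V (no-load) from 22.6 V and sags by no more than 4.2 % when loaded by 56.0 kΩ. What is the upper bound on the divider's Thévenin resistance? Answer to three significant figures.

Loading drop = R_th/(R_th + R_L) ≤ 0.0420, so R_th ≤ R_L · ε/(1−ε) = 56.0 kΩ × 0.0420/0.9580 = 2.46 kΩ.

R_th ≤ 2.46 kΩ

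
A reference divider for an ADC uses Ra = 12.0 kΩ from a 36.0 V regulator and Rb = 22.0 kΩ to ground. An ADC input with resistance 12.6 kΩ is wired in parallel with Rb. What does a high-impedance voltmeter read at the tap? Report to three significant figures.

V_out ≈ 14.4 V

The load sits in parallel with Rb: Rb‖R_L = (22.0 × 12.6) / (22.0 + 12.6) = 8.012 kΩ.
V_out = 36.0 × 8.012 / (12.0 + 8.012) = 36.0 × 8.012/20.01 = 14.4 V.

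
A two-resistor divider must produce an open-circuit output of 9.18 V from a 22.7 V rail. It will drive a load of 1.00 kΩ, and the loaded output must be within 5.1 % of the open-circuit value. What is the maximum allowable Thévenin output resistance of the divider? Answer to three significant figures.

Loading drop = R_th/(R_th + R_L) ≤ 0.0510, so R_th ≤ R_L · ε/(1−ε) = 1.00 kΩ × 0.0510/0.9490 = 53.7 Ω.
(Any R1, R2 with R2/(R1+R2) = 0.404 and R1‖R2 ≤ 53.7 Ω will meet the spec.)

R_th ≤ 53.7 Ω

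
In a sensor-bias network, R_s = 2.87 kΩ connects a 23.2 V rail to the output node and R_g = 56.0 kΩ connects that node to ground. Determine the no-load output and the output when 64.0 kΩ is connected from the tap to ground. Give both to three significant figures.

Open-circuit: V = 23.2 × 56.0/(2.87 + 56.0) = 22.1 V.
With the load, R_g becomes R_g‖R_L = 29.87 kΩ, so V = 23.2 × 29.87/32.74 = 21.2 V.

Unloaded: 22.1 V; loaded: 21.2 V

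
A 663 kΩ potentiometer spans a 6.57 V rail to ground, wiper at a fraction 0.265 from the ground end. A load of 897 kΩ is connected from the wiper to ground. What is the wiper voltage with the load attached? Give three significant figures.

V ≈ 1.52 V

The wiper splits the pot into (1−α)R = 487.3 kΩ above and αR = 175.7 kΩ below.
Lower section ‖ load = 146.9 kΩ.
V_wiper = 6.57 × 146.9/(487.3 + 146.9) = 1.52 V.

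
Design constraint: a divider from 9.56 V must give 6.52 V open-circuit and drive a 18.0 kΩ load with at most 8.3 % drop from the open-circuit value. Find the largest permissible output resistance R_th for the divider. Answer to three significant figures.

R_th ≤ 1.63 kΩ

Loading drop = R_th/(R_th + R_L) ≤ 0.0830, so R_th ≤ R_L · ε/(1−ε) = 18.0 kΩ × 0.0830/0.9170 = 1.63 kΩ.
(Any R1, R2 with R2/(R1+R2) = 0.682 and R1‖R2 ≤ 1.63 kΩ will meet the spec.)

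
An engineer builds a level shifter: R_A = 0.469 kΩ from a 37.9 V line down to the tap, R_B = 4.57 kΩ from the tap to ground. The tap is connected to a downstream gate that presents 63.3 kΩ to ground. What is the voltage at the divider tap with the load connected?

The load sits in parallel with R_B: R_B‖R_L = (4570 × 63300) / (4570 + 63300) = 4262 Ω.
V_out = 37.9 × 4262 / (469 + 4262) = 37.9 × 4262/4731 = 34.1 V.

V_out ≈ 34.1 V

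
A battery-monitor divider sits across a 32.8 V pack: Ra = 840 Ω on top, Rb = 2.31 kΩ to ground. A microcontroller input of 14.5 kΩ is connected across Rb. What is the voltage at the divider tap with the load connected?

The load sits in parallel with Rb: Rb‖R_L = (2310 × 14500) / (2310 + 14500) = 1993 Ω.
V_out = 32.8 × 1993 / (840 + 1993) = 32.8 × 1993/2833 = 23.1 V.
(Unloaded it would have been 24.1 V.)

V_out ≈ 23.1 V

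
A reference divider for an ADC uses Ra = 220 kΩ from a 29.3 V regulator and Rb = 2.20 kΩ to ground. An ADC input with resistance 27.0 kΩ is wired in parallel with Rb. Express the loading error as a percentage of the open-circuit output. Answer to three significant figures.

The divider's output (Thévenin) resistance is Ra‖Rb = 2.178 kΩ.
Fractional drop under load = R_th/(R_th + R_L) = 2.178 / (2.178 + 27.0) = 0.07465.
So the output falls by 7.47 %.

7.47 %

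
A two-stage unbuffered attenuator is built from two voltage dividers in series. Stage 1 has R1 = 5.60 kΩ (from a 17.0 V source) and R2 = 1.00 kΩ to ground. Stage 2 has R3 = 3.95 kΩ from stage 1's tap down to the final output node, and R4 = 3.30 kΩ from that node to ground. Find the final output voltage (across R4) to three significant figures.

Stage 2 presents R3+R4 = 7.250 kΩ as a load on stage 1's tap.
Stage 1's lower leg becomes R2‖(R3+R4) = 0.8788 kΩ, so V_mid = 17.0 × 0.8788/6.479 = 2.306 V.
Stage 2 is itself unloaded: V_out = V_mid × R4/(R3+R4) = 2.306 × 3.30/7.250 = 1.05 V.

V_out ≈ 1.05 V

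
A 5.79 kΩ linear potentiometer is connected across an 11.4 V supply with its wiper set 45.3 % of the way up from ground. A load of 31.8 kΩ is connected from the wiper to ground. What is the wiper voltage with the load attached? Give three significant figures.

V ≈ 4.94 V

The wiper splits the pot into (1−α)R = 3.167 kΩ above and αR = 2.623 kΩ below.
Lower section ‖ load = 2.423 kΩ.
V_wiper = 11.4 × 2.423/(3.167 + 2.423) = 4.94 V.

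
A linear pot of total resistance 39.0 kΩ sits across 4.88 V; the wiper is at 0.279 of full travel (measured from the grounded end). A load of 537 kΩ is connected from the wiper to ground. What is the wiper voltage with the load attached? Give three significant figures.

V ≈ 1.34 V

The wiper splits the pot into (1−α)R = 28.12 kΩ above and αR = 10.88 kΩ below.
Lower section ‖ load = 10.66 kΩ.
V_wiper = 4.88 × 10.66/(28.12 + 10.66) = 1.34 V.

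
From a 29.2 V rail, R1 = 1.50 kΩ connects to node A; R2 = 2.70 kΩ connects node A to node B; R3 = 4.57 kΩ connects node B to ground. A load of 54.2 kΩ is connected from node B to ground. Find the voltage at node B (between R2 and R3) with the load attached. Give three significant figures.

V ≈ 14.6 V

At node B, R3 is in parallel with the load: R3‖R_L = 4.215 kΩ.
Below node A the resistance is R2 + (R3‖R_L) = 6.915 kΩ, so V_A = 29.2 × 6.915/8.415 = 23.99 V.
Then V_B = V_A × (R3‖R_L)/(R2 + R3‖R_L) = 23.99 × 4.215/6.915 = 14.6 V.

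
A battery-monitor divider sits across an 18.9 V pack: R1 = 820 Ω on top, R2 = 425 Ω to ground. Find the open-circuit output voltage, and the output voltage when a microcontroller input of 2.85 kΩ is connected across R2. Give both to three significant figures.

Unloaded: 6.45 V; loaded: 5.87 V

Open-circuit: V = 18.9 × 425/(820 + 425) = 6.45 V.
With the load, R2 becomes R2‖R_L = 369.8 Ω, so V = 18.9 × 369.8/1190 = 5.87 V.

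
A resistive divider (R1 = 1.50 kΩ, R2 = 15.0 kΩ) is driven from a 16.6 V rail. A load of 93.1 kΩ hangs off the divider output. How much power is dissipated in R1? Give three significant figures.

Total resistance from the source is R1 + (R2‖R_L) = 14.42 kΩ, so I = 16.6/14.42 kΩ = 1.151 mA.
P = I²·R1 = (1.151 mA)² × 1.50 kΩ = 1.99 mW.

P ≈ 1.99 mW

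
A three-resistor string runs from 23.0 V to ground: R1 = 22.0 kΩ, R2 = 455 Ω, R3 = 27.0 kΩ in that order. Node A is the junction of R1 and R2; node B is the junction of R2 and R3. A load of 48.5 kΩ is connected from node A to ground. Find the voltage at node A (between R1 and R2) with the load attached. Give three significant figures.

Below node A the series string R2+R3 = 27460 Ω sits in parallel with the 48500 Ω load: 17530 Ω.
V_A = 23.0 × 17530/(22000 + 17530) = 10.2 V.

V ≈ 10.2 V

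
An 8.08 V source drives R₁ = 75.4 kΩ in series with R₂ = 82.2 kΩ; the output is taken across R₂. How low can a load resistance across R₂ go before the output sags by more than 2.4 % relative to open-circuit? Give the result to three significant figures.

R_L(min) ≈ 1.60 MΩ

Output resistance R_th = R₁‖R₂ = (75.4 × 82.2)/157.6 = 39.33 kΩ.
The fractional drop is R_th/(R_th + R_L); requiring this ≤ 0.0240 gives R_L ≥ R_th(1/0.0240 − 1) = 39.33 × 40.67 = 1.60 MΩ.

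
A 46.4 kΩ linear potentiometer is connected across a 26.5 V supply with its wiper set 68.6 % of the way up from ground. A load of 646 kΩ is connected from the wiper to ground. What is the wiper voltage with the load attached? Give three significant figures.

The wiper splits the pot into (1−α)R = 14.57 kΩ above and αR = 31.83 kΩ below.
Lower section ‖ load = 30.34 kΩ.
V_wiper = 26.5 × 30.34/(14.57 + 30.34) = 17.9 V.

V ≈ 17.9 V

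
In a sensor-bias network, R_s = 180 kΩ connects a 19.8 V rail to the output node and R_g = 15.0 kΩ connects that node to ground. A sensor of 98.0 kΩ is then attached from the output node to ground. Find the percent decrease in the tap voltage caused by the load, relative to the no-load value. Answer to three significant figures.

Unloaded V = 19.8 × 15.0/195.0 = 1.5231 V.
Loaded: R_g‖R_L = 13.01 kΩ, giving V = 19.8 × 13.01/193.0 = 1.3345 V.
Drop = (1.5231 − 1.3345) / 1.5231 = 12.4 %.

12.4 %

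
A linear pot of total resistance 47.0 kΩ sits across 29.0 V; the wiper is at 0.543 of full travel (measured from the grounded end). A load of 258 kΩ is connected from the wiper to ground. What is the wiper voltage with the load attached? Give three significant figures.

V ≈ 15.1 V

The wiper splits the pot into (1−α)R = 21.48 kΩ above and αR = 25.52 kΩ below.
Lower section ‖ load = 23.22 kΩ.
V_wiper = 29.0 × 23.22/(21.48 + 23.22) = 15.1 V.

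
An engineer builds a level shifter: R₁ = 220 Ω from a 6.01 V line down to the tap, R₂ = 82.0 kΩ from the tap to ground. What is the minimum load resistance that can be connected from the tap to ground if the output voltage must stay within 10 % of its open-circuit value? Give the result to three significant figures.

R_L(min) ≈ 1.97 kΩ

Output resistance R_th = R₁‖R₂ = (220 × 82000)/82220 = 219.4 Ω.
The fractional drop is R_th/(R_th + R_L); requiring this ≤ 0.100 gives R_L ≥ R_th(1/0.100 − 1) = 219.4 × 9.000 = 1.97 kΩ.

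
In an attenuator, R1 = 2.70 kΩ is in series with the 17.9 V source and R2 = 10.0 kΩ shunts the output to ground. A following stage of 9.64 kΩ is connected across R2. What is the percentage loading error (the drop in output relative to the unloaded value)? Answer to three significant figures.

The divider's output (Thévenin) resistance is R1‖R2 = 2.126 kΩ.
Fractional drop under load = R_th/(R_th + R_L) = 2.126 / (2.126 + 9.64) = 0.1807.
So the output falls by 18.1 %.

18.1 %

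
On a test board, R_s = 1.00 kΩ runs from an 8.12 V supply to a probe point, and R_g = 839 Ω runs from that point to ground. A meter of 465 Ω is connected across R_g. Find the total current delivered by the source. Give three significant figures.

I ≈ 6.25 mA

R_g‖R_L = 299.2 Ω, so the source sees R_s + R_g‖R_L = 1299 Ω.
I = 8.12 V / 1299 Ω = 6.25 mA.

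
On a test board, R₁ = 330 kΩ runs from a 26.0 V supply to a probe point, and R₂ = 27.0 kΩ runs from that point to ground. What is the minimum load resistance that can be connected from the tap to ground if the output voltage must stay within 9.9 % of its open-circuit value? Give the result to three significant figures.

R_L(min) ≈ 227 kΩ

Output resistance R_th = R₁‖R₂ = (330 × 27.0)/357.0 = 24.96 kΩ.
The fractional drop is R_th/(R_th + R_L); requiring this ≤ 0.0990 gives R_L ≥ R_th(1/0.0990 − 1) = 24.96 × 9.101 = 227 kΩ.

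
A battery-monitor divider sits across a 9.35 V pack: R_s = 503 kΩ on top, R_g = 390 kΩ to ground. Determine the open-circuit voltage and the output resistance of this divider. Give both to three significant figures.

V_th is the open-circuit tap voltage: 9.35 × 390/(503 + 390) = 4.08 V.
With the supply zeroed, R_s and R_g appear in parallel from the tap: R_th = R_s‖R_g = (503 × 390)/893.0 = 220 kΩ.

V_th = 4.08 V, R_th = 220 kΩ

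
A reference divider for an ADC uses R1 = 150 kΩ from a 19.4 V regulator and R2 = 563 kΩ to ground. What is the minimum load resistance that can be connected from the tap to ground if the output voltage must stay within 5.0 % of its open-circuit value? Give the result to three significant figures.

R_L(min) ≈ 2.25 MΩ

Output resistance R_th = R1‖R2 = (150 × 563)/713.0 = 118.4 kΩ.
The fractional drop is R_th/(R_th + R_L); requiring this ≤ 0.0500 gives R_L ≥ R_th(1/0.0500 − 1) = 118.4 × 19.00 = 2.25 MΩ.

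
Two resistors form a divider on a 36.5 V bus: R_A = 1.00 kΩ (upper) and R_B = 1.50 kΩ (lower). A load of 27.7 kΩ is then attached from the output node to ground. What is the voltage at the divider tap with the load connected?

V_out ≈ 21.4 V

The load sits in parallel with R_B: R_B‖R_L = (1.50 × 27.7) / (1.50 + 27.7) = 1.423 kΩ.
V_out = 36.5 × 1.423 / (1.00 + 1.423) = 36.5 × 1.423/2.423 = 21.4 V.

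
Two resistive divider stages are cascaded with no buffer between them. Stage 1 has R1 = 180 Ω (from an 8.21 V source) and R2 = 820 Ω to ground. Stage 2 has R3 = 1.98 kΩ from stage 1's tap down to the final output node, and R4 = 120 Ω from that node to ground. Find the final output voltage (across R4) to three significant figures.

Stage 2 presents R3+R4 = 2100 Ω as a load on stage 1's tap.
Stage 1's lower leg becomes R2‖(R3+R4) = 589.7 Ω, so V_mid = 8.21 × 589.7/769.7 = 6.290 V.
Stage 2 is itself unloaded: V_out = V_mid × R4/(R3+R4) = 6.290 × 120/2100 = 0.359 V.

V_out ≈ 0.359 V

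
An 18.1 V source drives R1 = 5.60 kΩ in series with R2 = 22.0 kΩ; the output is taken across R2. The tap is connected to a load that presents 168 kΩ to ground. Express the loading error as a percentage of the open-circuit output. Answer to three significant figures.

The divider's output (Thévenin) resistance is R1‖R2 = 4.464 kΩ.
Fractional drop under load = R_th/(R_th + R_L) = 4.464 / (4.464 + 168) = 0.02588.
So the output falls by 2.59 %.

2.59 %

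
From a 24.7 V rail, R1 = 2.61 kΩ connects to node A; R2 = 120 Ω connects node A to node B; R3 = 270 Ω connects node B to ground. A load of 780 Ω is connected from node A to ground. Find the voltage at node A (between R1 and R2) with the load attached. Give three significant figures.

Below node A the series string R2+R3 = 390.0 Ω sits in parallel with the 780 Ω load: 260.0 Ω.
V_A = 24.7 × 260.0/(2610 + 260.0) = 2.24 V.

V ≈ 2.24 V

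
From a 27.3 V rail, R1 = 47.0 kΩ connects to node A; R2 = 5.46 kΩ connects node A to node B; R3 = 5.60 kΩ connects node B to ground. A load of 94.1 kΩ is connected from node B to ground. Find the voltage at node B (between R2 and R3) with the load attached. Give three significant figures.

At node B, R3 is in parallel with the load: R3‖R_L = 5.285 kΩ.
Below node A the resistance is R2 + (R3‖R_L) = 10.75 kΩ, so V_A = 27.3 × 10.75/57.75 = 5.080 V.
Then V_B = V_A × (R3‖R_L)/(R2 + R3‖R_L) = 5.080 × 5.285/10.75 = 2.50 V.

V ≈ 2.50 V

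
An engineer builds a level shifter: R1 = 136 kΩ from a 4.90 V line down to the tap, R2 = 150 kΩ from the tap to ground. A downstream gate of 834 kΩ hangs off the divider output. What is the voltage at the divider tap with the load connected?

The load sits in parallel with R2: R2‖R_L = (150 × 834) / (150 + 834) = 127.1 kΩ.
V_out = 4.90 × 127.1 / (136 + 127.1) = 4.90 × 127.1/263.1 = 2.37 V.

V_out ≈ 2.37 V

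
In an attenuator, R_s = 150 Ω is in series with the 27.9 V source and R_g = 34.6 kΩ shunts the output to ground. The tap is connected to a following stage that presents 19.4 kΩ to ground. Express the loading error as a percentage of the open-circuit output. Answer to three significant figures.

0.764 %

The divider's output (Thévenin) resistance is R_s‖R_g = 149.4 Ω.
Fractional drop under load = R_th/(R_th + R_L) = 149.4 / (149.4 + 19400) = 0.007640.
So the output falls by 0.764 %.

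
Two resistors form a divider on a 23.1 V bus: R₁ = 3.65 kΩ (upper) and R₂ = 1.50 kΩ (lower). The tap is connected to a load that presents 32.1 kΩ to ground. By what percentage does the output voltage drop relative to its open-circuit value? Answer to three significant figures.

3.21 %

The divider's output (Thévenin) resistance is R₁‖R₂ = 1.063 kΩ.
Fractional drop under load = R_th/(R_th + R_L) = 1.063 / (1.063 + 32.1) = 0.03206.
So the output falls by 3.21 %.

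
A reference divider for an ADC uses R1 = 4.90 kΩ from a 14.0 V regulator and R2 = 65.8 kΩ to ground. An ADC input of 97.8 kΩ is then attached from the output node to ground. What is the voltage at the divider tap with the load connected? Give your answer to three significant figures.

The load sits in parallel with R2: R2‖R_L = (65.8 × 97.8) / (65.8 + 97.8) = 39.34 kΩ.
V_out = 14.0 × 39.34 / (4.90 + 39.34) = 14.0 × 39.34/44.24 = 12.4 V.
(Unloaded it would have been 13.0 V.)

V_out ≈ 12.4 V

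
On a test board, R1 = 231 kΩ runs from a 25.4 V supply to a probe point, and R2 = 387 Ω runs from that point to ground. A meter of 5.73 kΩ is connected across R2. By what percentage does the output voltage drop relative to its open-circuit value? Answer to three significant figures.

The divider's output (Thévenin) resistance is R1‖R2 = 386.4 Ω.
Fractional drop under load = R_th/(R_th + R_L) = 386.4 / (386.4 + 5730) = 0.06317.
So the output falls by 6.32 %.

6.32 %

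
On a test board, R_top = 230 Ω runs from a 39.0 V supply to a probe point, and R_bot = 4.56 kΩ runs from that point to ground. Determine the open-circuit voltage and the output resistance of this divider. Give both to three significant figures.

V_th = 37.1 V, R_th = 219 Ω

V_th is the open-circuit tap voltage: 39.0 × 4560/(230 + 4560) = 37.1 V.
With the supply zeroed, R_top and R_bot appear in parallel from the tap: R_th = R_top‖R_bot = (230 × 4560)/4790 = 219 Ω.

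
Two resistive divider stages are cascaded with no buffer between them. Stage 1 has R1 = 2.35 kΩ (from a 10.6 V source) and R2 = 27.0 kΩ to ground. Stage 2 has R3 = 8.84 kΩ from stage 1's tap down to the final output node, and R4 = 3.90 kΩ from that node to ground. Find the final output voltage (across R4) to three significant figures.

Stage 2 presents R3+R4 = 12.74 kΩ as a load on stage 1's tap.
Stage 1's lower leg becomes R2‖(R3+R4) = 8.656 kΩ, so V_mid = 10.6 × 8.656/11.01 = 8.337 V.
Stage 2 is itself unloaded: V_out = V_mid × R4/(R3+R4) = 8.337 × 3.90/12.74 = 2.55 V.

V_out ≈ 2.55 V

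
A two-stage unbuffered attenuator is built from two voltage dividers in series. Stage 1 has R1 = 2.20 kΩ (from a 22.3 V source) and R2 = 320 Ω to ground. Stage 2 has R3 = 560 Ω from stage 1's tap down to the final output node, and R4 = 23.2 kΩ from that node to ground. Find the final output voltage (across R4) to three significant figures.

Stage 2 presents R3+R4 = 23760 Ω as a load on stage 1's tap.
Stage 1's lower leg becomes R2‖(R3+R4) = 315.7 Ω, so V_mid = 22.3 × 315.7/2516 = 2.799 V.
Stage 2 is itself unloaded: V_out = V_mid × R4/(R3+R4) = 2.799 × 23200/23760 = 2.73 V.

V_out ≈ 2.73 V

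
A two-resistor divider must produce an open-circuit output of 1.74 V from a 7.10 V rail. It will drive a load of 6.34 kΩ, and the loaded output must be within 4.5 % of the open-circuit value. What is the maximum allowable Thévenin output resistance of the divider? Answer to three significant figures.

Loading drop = R_th/(R_th + R_L) ≤ 0.0450, so R_th ≤ R_L · ε/(1−ε) = 6.34 kΩ × 0.0450/0.9550 = 299 Ω.
(Any R1, R2 with R2/(R1+R2) = 0.245 and R1‖R2 ≤ 299 Ω will meet the spec.)

R_th ≤ 299 Ω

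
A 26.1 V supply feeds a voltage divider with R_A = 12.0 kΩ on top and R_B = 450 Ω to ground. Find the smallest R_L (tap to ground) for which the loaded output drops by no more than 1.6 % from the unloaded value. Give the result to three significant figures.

R_L(min) ≈ 26.7 kΩ

Output resistance R_th = R_A‖R_B = (12000 × 450)/12450 = 433.7 Ω.
The fractional drop is R_th/(R_th + R_L); requiring this ≤ 0.0160 gives R_L ≥ R_th(1/0.0160 − 1) = 433.7 × 61.50 = 26.7 kΩ.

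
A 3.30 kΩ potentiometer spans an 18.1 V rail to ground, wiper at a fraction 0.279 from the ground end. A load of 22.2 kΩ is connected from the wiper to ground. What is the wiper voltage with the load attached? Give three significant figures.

V ≈ 4.90 V

The wiper splits the pot into (1−α)R = 2379 Ω above and αR = 920.7 Ω below.
Lower section ‖ load = 884.0 Ω.
V_wiper = 18.1 × 884.0/(2379 + 884.0) = 4.90 V.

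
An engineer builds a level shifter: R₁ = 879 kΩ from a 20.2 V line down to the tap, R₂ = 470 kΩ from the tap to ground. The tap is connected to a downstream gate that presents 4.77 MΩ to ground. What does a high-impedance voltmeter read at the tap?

The load sits in parallel with R₂: R₂‖R_L = (470 × 4770) / (470 + 4770) = 427.8 kΩ.
V_out = 20.2 × 427.8 / (879 + 427.8) = 20.2 × 427.8/1307 = 6.61 V.

V_out ≈ 6.61 V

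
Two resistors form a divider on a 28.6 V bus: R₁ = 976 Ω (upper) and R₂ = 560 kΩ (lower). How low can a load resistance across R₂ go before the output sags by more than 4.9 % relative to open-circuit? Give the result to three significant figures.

Output resistance R_th = R₁‖R₂ = (976 × 560000)/561000 = 974.3 Ω.
The fractional drop is R_th/(R_th + R_L); requiring this ≤ 0.0490 gives R_L ≥ R_th(1/0.0490 − 1) = 974.3 × 19.41 = 18.9 kΩ.

R_L(min) ≈ 18.9 kΩ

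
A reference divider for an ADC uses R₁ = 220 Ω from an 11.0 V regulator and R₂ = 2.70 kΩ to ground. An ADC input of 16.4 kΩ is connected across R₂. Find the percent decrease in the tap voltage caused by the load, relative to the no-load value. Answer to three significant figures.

The divider's output (Thévenin) resistance is R₁‖R₂ = 203.4 Ω.
Fractional drop under load = R_th/(R_th + R_L) = 203.4 / (203.4 + 16400) = 0.01225.
So the output falls by 1.23 %.

1.23 %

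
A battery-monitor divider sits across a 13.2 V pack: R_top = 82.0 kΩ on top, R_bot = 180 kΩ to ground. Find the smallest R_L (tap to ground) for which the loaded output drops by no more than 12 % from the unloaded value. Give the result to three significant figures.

Output resistance R_th = R_top‖R_bot = (82.0 × 180)/262.0 = 56.34 kΩ.
The fractional drop is R_th/(R_th + R_L); requiring this ≤ 0.120 gives R_L ≥ R_th(1/0.120 − 1) = 56.34 × 7.333 = 413 kΩ.

R_L(min) ≈ 413 kΩ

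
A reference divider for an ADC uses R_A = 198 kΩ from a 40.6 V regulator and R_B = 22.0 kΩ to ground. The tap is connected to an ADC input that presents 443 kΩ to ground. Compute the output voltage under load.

The load sits in parallel with R_B: R_B‖R_L = (22.0 × 443) / (22.0 + 443) = 20.96 kΩ.
V_out = 40.6 × 20.96 / (198 + 20.96) = 40.6 × 20.96/219.0 = 3.89 V.

V_out ≈ 3.89 V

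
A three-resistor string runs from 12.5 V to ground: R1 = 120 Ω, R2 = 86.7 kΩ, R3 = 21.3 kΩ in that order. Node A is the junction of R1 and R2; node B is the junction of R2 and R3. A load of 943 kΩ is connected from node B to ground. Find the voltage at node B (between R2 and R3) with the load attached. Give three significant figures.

At node B, R3 is in parallel with the load: R3‖R_L = 20830 Ω.
Below node A the resistance is R2 + (R3‖R_L) = 107500 Ω, so V_A = 12.5 × 107500/107600 = 12.49 V.
Then V_B = V_A × (R3‖R_L)/(R2 + R3‖R_L) = 12.49 × 20830/107500 = 2.42 V.

V ≈ 2.42 V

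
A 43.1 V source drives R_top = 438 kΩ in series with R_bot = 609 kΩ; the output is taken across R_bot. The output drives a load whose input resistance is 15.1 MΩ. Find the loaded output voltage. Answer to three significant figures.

V_out ≈ 24.7 V

The load sits in parallel with R_bot: R_bot‖R_L = (609 × 15100) / (609 + 15100) = 585.4 kΩ.
V_out = 43.1 × 585.4 / (438 + 585.4) = 43.1 × 585.4/1023 = 24.7 V.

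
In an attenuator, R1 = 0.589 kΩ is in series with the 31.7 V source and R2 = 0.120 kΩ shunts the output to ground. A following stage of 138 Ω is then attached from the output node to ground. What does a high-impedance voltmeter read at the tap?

V_out ≈ 3.12 V

The load sits in parallel with R2: R2‖R_L = (120 × 138) / (120 + 138) = 64.19 Ω.
V_out = 31.7 × 64.19 / (589 + 64.19) = 31.7 × 64.19/653.2 = 3.12 V.
(Unloaded it would have been 5.37 V.)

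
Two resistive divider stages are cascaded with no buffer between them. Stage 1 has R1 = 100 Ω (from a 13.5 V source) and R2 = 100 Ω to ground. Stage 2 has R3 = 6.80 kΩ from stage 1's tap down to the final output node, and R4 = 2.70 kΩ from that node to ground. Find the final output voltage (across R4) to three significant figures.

V_out ≈ 1.91 V

Stage 2 presents R3+R4 = 9500 Ω as a load on stage 1's tap.
Stage 1's lower leg becomes R2‖(R3+R4) = 98.96 Ω, so V_mid = 13.5 × 98.96/199.0 = 6.715 V.
Stage 2 is itself unloaded: V_out = V_mid × R4/(R3+R4) = 6.715 × 2700/9500 = 1.91 V.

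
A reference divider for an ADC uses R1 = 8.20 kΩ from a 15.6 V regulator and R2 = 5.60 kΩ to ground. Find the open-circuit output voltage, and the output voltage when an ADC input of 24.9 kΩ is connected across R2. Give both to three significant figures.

Unloaded: 6.33 V; loaded: 5.58 V

Open-circuit: V = 15.6 × 5.60/(8.20 + 5.60) = 6.33 V.
With the load, R2 becomes R2‖R_L = 4.572 kΩ, so V = 15.6 × 4.572/12.77 = 5.58 V.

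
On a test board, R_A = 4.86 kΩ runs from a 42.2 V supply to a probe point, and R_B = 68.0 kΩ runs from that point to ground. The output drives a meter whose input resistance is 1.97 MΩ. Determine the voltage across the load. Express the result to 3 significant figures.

V_out ≈ 39.3 V

The load sits in parallel with R_B: R_B‖R_L = (68.0 × 1970) / (68.0 + 1970) = 65.73 kΩ.
V_out = 42.2 × 65.73 / (4.86 + 65.73) = 42.2 × 65.73/70.59 = 39.3 V.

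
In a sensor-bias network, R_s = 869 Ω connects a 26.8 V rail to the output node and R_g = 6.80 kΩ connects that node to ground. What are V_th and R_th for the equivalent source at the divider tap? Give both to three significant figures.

V_th is the open-circuit tap voltage: 26.8 × 6800/(869 + 6800) = 23.8 V.
With the supply zeroed, R_s and R_g appear in parallel from the tap: R_th = R_s‖R_g = (869 × 6800)/7669 = 771 Ω.

V_th = 23.8 V, R_th = 771 Ω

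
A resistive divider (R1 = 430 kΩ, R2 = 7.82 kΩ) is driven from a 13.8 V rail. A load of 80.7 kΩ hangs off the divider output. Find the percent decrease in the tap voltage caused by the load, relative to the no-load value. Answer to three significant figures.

The divider's output (Thévenin) resistance is R1‖R2 = 7.680 kΩ.
Fractional drop under load = R_th/(R_th + R_L) = 7.680 / (7.680 + 80.7) = 0.08690.
So the output falls by 8.69 %.

8.69 %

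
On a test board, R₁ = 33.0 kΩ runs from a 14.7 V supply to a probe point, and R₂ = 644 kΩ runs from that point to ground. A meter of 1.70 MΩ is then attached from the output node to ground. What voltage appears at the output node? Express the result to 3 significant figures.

V_out ≈ 13.7 V

The load sits in parallel with R₂: R₂‖R_L = (644 × 1700) / (644 + 1700) = 467.1 kΩ.
V_out = 14.7 × 467.1 / (33.0 + 467.1) = 14.7 × 467.1/500.1 = 13.7 V.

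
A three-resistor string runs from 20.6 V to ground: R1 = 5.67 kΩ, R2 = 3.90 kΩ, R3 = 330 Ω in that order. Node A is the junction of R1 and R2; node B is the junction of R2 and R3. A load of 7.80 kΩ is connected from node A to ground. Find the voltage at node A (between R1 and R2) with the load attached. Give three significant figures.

Below node A the series string R2+R3 = 4230 Ω sits in parallel with the 7800 Ω load: 2743 Ω.
V_A = 20.6 × 2743/(5670 + 2743) = 6.72 V.

V ≈ 6.72 V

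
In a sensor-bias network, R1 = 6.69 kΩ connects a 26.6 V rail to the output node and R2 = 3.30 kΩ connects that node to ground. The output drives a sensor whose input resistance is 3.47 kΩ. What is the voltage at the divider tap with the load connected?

V_out ≈ 5.37 V

The load sits in parallel with R2: R2‖R_L = (3.30 × 3.47) / (3.30 + 3.47) = 1.691 kΩ.
V_out = 26.6 × 1.691 / (6.69 + 1.691) = 26.6 × 1.691/8.381 = 5.37 V.
(Unloaded it would have been 8.79 V.)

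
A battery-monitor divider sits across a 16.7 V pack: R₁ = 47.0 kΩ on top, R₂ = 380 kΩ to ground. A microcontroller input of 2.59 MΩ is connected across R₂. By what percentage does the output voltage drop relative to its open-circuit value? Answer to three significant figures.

The divider's output (Thévenin) resistance is R₁‖R₂ = 41.83 kΩ.
Fractional drop under load = R_th/(R_th + R_L) = 41.83 / (41.83 + 2590) = 0.01589.
So the output falls by 1.59 %.

1.59 %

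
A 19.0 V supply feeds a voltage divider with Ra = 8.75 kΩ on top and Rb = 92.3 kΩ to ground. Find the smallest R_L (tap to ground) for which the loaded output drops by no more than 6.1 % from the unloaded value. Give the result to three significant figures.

Output resistance R_th = Ra‖Rb = (8.75 × 92.3)/101.0 = 7.992 kΩ.
The fractional drop is R_th/(R_th + R_L); requiring this ≤ 0.0610 gives R_L ≥ R_th(1/0.0610 − 1) = 7.992 × 15.39 = 123 kΩ.

R_L(min) ≈ 123 kΩ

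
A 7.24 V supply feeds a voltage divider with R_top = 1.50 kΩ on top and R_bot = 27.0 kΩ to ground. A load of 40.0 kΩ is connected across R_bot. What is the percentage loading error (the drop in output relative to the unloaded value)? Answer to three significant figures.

The divider's output (Thévenin) resistance is R_top‖R_bot = 1.421 kΩ.
Fractional drop under load = R_th/(R_th + R_L) = 1.421 / (1.421 + 40.0) = 0.03431.
So the output falls by 3.43 %.

3.43 %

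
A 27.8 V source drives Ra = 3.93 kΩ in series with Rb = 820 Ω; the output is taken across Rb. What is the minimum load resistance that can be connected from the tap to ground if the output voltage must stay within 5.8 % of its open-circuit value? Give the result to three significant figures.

R_L(min) ≈ 11.0 kΩ

Output resistance R_th = Ra‖Rb = (3930 × 820)/4750 = 678.4 Ω.
The fractional drop is R_th/(R_th + R_L); requiring this ≤ 0.0580 gives R_L ≥ R_th(1/0.0580 − 1) = 678.4 × 16.24 = 11.0 kΩ.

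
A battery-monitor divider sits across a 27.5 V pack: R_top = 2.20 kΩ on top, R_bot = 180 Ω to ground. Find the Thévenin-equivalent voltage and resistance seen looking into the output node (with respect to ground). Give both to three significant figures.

V_th is the open-circuit tap voltage: 27.5 × 180/(2200 + 180) = 2.08 V.
With the supply zeroed, R_top and R_bot appear in parallel from the tap: R_th = R_top‖R_bot = (2200 × 180)/2380 = 166 Ω.

V_th = 2.08 V, R_th = 166 Ω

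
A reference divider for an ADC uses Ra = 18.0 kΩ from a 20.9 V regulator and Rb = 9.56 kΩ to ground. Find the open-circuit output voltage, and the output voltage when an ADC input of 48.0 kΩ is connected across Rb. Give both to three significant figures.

Open-circuit: V = 20.9 × 9.56/(18.0 + 9.56) = 7.25 V.
With the load, Rb becomes Rb‖R_L = 7.972 kΩ, so V = 20.9 × 7.972/25.97 = 6.42 V.

Unloaded: 7.25 V; loaded: 6.42 V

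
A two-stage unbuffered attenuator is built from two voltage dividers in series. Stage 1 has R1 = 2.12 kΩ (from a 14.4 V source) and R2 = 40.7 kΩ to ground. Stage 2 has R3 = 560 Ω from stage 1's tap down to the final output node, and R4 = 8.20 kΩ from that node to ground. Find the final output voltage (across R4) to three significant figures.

Stage 2 presents R3+R4 = 8760 Ω as a load on stage 1's tap.
Stage 1's lower leg becomes R2‖(R3+R4) = 7208 Ω, so V_mid = 14.4 × 7208/9328 = 11.13 V.
Stage 2 is itself unloaded: V_out = V_mid × R4/(R3+R4) = 11.13 × 8200/8760 = 10.4 V.

V_out ≈ 10.4 V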